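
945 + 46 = 991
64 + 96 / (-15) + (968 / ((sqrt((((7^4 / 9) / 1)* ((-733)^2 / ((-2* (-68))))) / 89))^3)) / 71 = 57.60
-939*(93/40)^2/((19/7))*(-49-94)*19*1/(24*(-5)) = -2709844137/64000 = -42341.31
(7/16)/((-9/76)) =-133/36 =-3.69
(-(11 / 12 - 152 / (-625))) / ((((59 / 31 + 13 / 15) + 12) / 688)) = -11595767 / 214625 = -54.03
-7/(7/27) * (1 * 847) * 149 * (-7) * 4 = 95409468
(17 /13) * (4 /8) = 17 /26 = 0.65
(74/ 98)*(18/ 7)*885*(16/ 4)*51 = 120239640/ 343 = 350552.89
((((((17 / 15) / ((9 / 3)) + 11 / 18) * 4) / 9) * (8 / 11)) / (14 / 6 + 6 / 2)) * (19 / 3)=1691 / 4455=0.38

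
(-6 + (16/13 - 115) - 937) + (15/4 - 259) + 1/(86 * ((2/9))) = -1466779/1118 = -1311.97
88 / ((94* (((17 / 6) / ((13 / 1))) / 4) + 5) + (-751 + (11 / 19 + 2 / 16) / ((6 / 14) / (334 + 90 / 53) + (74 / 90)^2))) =-44556029355552 / 374594134277293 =-0.12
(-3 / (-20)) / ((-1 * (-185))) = 3 / 3700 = 0.00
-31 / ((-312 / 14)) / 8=217 / 1248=0.17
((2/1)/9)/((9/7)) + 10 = 824/81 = 10.17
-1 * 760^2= -577600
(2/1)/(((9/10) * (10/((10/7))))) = 0.32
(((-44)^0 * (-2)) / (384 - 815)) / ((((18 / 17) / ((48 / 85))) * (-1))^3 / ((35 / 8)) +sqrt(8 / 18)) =-2688 / 486599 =-0.01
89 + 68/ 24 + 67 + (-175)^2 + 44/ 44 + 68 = 185117/ 6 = 30852.83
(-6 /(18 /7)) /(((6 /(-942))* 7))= 157 /3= 52.33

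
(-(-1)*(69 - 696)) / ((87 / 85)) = -17765 / 29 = -612.59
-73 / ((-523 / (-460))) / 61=-33580 / 31903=-1.05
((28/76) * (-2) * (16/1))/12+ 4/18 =-130/171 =-0.76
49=49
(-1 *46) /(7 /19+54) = -874 /1033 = -0.85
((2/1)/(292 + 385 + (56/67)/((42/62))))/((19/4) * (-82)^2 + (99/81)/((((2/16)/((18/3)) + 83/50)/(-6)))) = 270278/2926996040325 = 0.00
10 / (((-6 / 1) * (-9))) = 5 / 27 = 0.19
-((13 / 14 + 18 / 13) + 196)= -36093 / 182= -198.31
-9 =-9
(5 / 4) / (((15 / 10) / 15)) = 25 / 2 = 12.50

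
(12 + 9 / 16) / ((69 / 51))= 3417 / 368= 9.29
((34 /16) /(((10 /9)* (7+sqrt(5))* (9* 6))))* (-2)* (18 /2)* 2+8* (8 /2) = 31.86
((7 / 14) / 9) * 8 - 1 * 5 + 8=31 / 9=3.44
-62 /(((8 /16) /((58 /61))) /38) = -273296 /61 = -4480.26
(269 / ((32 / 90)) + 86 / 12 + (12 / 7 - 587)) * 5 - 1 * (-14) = 304489 / 336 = 906.22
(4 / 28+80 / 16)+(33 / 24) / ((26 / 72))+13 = 3995 / 182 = 21.95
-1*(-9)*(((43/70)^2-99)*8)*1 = -8698518/1225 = -7100.83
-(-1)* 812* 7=5684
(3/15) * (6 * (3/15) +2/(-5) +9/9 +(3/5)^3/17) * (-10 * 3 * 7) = -161784/2125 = -76.13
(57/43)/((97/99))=5643/4171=1.35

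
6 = 6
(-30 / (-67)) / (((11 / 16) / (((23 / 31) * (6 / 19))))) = 66240 / 434093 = 0.15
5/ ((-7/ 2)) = -10/ 7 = -1.43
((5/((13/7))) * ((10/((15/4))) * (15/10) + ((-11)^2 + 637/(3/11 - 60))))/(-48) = -1314565/204984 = -6.41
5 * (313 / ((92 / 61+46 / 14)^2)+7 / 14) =591640815 / 8380418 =70.60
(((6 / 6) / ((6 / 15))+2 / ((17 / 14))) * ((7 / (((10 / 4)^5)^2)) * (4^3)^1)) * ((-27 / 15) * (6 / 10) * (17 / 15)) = -291078144 / 1220703125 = -0.24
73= 73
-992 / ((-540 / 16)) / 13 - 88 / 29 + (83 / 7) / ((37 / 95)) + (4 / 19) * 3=30.30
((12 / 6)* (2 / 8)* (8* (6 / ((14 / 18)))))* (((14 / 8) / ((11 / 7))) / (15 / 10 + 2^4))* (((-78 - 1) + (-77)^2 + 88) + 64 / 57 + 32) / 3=4084248 / 1045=3908.37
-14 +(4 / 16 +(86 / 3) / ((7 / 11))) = 2629 / 84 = 31.30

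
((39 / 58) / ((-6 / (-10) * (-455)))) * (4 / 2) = -0.00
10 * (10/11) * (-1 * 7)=-63.64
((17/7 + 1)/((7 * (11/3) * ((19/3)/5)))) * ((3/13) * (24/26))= 38880/1730729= 0.02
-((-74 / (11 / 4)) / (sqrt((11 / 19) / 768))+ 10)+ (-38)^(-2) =-14439 / 1444+ 4736 * sqrt(627) / 121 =970.08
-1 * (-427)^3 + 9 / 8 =622835873 / 8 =77854484.12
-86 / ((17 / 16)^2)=-22016 / 289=-76.18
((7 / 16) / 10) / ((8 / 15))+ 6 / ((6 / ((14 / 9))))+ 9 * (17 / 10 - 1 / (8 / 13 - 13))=32762321 / 1854720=17.66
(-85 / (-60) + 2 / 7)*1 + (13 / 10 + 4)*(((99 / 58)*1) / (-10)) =97163 / 121800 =0.80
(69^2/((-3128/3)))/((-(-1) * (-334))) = 621/45424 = 0.01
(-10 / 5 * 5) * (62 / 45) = -124 / 9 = -13.78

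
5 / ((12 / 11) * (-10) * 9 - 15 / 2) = -22 / 465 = -0.05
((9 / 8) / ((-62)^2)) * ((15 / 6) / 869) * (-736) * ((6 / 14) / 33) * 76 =-39330 / 64303393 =-0.00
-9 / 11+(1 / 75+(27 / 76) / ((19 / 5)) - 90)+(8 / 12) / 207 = -90.71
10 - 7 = 3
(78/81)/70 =13/945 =0.01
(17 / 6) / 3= 17 / 18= 0.94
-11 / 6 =-1.83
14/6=7/3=2.33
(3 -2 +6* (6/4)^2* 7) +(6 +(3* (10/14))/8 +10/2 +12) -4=6427/56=114.77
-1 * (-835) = 835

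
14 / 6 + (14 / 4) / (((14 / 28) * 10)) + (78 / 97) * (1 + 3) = 6.25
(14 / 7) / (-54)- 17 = -460 / 27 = -17.04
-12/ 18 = -2/ 3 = -0.67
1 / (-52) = -1 / 52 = -0.02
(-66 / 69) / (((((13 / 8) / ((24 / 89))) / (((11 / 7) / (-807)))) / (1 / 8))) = 1936 / 50108513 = 0.00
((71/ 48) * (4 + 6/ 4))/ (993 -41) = 781/ 91392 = 0.01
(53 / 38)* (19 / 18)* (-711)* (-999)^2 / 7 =-4178630187 / 28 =-149236792.39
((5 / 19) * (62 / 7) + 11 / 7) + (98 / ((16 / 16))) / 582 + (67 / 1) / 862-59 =-1829959421 / 33361986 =-54.85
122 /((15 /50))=1220 /3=406.67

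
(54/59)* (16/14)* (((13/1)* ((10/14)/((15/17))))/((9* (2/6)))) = 10608/2891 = 3.67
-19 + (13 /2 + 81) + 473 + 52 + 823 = 2833 /2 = 1416.50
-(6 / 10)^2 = -9 / 25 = -0.36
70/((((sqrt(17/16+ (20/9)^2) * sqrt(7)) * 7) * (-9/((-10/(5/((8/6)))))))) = 320 * sqrt(1111)/23331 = 0.46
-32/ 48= -2/ 3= -0.67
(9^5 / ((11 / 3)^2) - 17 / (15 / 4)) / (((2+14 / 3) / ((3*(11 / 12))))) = 7963387 / 4400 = 1809.86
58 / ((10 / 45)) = 261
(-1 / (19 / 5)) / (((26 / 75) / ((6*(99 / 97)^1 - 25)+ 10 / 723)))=165355375 / 11548238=14.32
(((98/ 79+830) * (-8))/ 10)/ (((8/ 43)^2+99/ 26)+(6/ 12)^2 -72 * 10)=25255387456/ 27189071735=0.93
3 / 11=0.27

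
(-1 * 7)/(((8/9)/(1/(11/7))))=-441/88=-5.01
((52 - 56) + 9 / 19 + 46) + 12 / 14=43.33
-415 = -415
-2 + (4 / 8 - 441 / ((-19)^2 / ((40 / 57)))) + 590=8061283 / 13718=587.64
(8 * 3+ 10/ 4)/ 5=53/ 10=5.30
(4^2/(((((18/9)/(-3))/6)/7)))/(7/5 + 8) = -5040/47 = -107.23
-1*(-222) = 222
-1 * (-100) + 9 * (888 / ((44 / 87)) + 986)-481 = 267249 / 11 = 24295.36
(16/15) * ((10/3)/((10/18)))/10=16/25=0.64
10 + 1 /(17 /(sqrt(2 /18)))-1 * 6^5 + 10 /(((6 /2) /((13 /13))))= -131965 /17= -7762.65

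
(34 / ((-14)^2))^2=289 / 9604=0.03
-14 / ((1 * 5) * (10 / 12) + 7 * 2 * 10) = -84 / 865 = -0.10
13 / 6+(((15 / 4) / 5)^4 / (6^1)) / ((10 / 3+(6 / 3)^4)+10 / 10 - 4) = 163315 / 75264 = 2.17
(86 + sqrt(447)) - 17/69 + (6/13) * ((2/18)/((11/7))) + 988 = sqrt(447) + 3531683/3289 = 1094.93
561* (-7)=-3927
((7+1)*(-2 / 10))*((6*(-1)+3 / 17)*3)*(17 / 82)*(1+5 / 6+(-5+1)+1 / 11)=-2466 / 205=-12.03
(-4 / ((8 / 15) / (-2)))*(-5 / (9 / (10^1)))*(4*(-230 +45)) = 61666.67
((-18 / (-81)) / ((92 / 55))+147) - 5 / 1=58843 / 414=142.13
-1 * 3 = -3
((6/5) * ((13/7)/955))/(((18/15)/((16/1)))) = 208/6685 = 0.03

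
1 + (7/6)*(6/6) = 13/6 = 2.17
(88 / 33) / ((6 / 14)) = 56 / 9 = 6.22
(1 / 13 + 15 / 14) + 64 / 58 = 11885 / 5278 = 2.25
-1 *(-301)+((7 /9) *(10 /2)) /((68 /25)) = 185087 /612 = 302.43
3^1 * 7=21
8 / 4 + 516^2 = 266258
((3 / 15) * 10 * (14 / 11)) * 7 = 196 / 11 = 17.82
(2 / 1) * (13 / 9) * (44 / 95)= 1144 / 855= 1.34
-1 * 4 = -4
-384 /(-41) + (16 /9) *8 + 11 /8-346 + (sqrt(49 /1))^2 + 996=2137139 /2952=723.96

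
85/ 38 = 2.24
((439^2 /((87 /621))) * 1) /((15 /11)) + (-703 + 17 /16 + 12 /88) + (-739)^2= 39663540019 /25520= 1554213.95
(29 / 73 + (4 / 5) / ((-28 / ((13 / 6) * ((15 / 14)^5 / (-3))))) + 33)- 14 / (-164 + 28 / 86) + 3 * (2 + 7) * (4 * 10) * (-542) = -1132161856196980775 / 1934239914432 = -585326.49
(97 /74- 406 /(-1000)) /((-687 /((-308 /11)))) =0.07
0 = 0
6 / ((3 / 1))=2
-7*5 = -35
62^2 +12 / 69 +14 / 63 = 795790 / 207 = 3844.40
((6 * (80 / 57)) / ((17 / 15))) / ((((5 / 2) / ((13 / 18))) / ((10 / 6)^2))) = 52000 / 8721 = 5.96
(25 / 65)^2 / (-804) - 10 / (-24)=28295 / 67938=0.42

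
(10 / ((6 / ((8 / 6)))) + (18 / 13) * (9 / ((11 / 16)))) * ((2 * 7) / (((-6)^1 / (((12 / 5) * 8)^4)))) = -576662274048 / 89375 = -6452165.30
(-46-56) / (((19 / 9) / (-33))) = 30294 / 19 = 1594.42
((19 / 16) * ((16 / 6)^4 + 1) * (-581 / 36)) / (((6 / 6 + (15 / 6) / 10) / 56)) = -322769321 / 7290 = -44275.63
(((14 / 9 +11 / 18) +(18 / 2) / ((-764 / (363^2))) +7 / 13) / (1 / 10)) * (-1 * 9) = 692554755 / 4966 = 139459.27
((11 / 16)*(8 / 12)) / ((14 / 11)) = 121 / 336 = 0.36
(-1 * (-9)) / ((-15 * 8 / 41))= -123 / 40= -3.08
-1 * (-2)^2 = -4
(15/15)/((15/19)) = 19/15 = 1.27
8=8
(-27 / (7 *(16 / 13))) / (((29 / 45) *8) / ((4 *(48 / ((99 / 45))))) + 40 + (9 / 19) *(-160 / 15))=-4501575 / 50283254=-0.09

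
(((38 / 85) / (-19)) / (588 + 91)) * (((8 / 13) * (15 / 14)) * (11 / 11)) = -24 / 1050413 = -0.00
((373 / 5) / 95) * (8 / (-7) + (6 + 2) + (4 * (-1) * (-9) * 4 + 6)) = 409554 / 3325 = 123.17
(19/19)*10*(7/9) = 70/9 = 7.78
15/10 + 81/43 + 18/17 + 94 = 143923/1462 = 98.44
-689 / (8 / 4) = -344.50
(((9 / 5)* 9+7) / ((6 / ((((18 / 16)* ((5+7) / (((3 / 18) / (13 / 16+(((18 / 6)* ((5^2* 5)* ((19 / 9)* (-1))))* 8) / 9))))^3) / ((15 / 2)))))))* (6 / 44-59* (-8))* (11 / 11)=-8433419332174382413127 / 237600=-35494189108478040.46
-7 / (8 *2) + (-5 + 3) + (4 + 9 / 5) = 269 / 80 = 3.36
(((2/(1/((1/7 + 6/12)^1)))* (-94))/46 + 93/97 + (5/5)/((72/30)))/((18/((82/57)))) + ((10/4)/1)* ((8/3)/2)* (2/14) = 5165867/13734036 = 0.38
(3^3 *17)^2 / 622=210681 / 622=338.72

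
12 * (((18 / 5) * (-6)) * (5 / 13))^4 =1632586752 / 28561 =57161.40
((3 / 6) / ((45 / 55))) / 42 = 11 / 756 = 0.01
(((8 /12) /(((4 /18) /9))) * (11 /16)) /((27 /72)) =99 /2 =49.50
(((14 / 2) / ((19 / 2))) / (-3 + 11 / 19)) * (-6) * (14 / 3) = 196 / 23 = 8.52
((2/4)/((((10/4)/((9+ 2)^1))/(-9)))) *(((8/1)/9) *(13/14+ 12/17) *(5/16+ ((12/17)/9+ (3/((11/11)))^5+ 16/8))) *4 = -856822681/30345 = -28236.04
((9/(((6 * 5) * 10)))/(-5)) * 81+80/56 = 3299/3500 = 0.94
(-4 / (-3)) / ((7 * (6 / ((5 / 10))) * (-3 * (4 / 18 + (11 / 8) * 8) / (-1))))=1 / 2121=0.00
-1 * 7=-7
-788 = -788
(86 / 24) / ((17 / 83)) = 3569 / 204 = 17.50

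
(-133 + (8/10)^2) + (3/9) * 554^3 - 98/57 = 26921584779/475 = 56677020.59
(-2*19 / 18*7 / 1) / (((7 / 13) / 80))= -19760 / 9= -2195.56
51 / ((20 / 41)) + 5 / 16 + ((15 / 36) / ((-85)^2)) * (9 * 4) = 2424469 / 23120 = 104.86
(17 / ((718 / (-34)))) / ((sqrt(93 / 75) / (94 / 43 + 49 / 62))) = -11466075* sqrt(31) / 29669914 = -2.15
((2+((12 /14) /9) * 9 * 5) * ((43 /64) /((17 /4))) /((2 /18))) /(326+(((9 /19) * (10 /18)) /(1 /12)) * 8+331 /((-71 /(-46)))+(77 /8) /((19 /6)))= 5742693 /365210167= 0.02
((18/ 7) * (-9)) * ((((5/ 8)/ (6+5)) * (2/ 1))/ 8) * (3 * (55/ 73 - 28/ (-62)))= -3313305/ 2788016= -1.19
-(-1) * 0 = 0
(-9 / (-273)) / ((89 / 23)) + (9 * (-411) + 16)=-29828548 / 8099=-3682.99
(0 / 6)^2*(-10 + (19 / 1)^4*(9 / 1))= 0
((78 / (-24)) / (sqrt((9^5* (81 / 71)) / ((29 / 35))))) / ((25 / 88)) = -286* sqrt(72065) / 1913625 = -0.04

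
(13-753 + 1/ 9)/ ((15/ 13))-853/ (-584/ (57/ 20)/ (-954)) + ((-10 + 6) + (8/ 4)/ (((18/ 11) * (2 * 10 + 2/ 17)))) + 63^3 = 441174182633/ 1797552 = 245430.55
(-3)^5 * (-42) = 10206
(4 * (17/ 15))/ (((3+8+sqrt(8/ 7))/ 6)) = 10472/ 4195 - 272 * sqrt(14)/ 4195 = 2.25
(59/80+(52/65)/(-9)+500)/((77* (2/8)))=360467/13860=26.01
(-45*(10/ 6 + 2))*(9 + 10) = -3135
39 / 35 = 1.11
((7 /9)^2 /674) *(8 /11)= 196 /300267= 0.00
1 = 1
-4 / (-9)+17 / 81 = 53 / 81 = 0.65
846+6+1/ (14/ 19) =11947/ 14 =853.36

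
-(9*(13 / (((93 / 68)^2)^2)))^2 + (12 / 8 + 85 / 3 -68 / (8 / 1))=-75786791788722496 / 69084174032721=-1097.02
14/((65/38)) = 8.18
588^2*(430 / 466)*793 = 58947623280 / 233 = 252994091.33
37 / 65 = 0.57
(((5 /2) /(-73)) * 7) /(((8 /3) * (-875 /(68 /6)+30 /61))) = 7259 /6194488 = 0.00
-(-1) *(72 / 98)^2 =1296 / 2401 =0.54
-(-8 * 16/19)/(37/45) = 5760/703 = 8.19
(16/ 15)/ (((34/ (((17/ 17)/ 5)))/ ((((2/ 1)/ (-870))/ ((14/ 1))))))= -4/ 3882375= -0.00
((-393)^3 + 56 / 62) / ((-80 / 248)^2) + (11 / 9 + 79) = -583312082.87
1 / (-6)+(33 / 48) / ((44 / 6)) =-7 / 96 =-0.07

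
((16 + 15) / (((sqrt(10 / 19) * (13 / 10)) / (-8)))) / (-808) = 31 * sqrt(190) / 1313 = 0.33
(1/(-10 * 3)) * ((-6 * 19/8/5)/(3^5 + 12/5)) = 19/49080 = 0.00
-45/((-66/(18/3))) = 45/11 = 4.09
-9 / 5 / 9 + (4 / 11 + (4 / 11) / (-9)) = 61 / 495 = 0.12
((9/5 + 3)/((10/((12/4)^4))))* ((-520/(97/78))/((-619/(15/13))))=1819584/60043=30.30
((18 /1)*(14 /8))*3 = 189 /2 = 94.50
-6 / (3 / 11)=-22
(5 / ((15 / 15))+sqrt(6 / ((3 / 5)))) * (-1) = -5 - sqrt(10) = -8.16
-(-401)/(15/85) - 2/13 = 88615/39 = 2272.18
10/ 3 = 3.33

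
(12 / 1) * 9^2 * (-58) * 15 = -845640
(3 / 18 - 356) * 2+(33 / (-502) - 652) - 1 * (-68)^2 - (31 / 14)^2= -884441083 / 147588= -5992.64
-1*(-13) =13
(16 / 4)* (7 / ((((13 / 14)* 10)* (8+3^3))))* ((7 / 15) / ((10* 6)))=49 / 73125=0.00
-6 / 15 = -2 / 5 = -0.40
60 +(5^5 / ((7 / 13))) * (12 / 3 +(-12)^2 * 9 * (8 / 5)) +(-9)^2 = 12057641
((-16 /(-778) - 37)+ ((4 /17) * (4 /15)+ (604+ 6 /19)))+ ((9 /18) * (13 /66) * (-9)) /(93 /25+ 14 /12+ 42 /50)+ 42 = 21699549498713 /35617155090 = 609.24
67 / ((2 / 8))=268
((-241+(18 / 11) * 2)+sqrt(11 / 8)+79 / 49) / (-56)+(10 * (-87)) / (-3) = 4440313 / 15092 - sqrt(22) / 224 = 294.20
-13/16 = -0.81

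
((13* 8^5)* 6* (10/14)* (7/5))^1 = 2555904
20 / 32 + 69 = 557 / 8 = 69.62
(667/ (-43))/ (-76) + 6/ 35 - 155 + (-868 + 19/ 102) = -1022.44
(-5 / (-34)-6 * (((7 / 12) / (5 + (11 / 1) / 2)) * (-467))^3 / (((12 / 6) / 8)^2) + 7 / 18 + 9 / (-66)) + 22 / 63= 1676503.84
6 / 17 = 0.35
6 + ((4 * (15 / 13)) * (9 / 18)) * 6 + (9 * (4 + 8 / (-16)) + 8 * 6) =99.35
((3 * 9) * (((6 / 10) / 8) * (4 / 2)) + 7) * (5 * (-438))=-48399 / 2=-24199.50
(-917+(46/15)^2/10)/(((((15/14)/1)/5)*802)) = -7213969/1353375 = -5.33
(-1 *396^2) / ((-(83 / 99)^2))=1536953616 / 6889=223102.57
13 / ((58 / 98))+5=782 / 29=26.97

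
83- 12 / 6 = 81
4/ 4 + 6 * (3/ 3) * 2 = 13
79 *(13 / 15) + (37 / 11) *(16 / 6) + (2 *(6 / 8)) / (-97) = 826081 / 10670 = 77.42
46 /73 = 0.63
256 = 256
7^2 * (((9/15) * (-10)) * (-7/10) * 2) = 2058/5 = 411.60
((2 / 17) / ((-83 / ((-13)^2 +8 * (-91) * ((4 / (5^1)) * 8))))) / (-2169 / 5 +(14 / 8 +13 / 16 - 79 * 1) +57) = -718432 / 51161449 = -0.01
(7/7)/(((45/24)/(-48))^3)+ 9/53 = -111147931/6625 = -16777.05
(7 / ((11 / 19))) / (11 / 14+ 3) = 1862 / 583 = 3.19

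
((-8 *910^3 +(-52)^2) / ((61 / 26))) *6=-940456186176 / 61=-15417314527.48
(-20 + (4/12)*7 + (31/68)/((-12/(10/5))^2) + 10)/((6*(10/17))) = -2.17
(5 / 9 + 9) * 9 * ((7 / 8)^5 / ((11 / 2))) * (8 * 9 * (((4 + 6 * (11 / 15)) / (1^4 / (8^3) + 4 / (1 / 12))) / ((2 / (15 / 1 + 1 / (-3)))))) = 13008618 / 17555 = 741.02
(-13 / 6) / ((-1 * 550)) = 13 / 3300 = 0.00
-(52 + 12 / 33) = -576 / 11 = -52.36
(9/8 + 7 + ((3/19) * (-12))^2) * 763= 25814579/2888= 8938.57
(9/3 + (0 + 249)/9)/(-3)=-92/9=-10.22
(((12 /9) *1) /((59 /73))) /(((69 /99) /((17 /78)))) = 27302 /52923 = 0.52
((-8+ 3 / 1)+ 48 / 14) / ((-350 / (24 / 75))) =44 / 30625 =0.00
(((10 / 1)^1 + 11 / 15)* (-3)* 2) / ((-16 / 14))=1127 / 20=56.35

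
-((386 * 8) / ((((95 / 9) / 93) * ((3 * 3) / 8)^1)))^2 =-5278377590784 / 9025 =-584861782.91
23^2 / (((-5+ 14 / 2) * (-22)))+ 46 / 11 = -345 / 44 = -7.84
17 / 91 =0.19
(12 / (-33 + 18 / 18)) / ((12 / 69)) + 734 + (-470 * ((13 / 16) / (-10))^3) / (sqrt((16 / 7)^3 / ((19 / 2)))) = 722813 * sqrt(266) / 52428800 + 23419 / 32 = 732.07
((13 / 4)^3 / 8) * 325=714025 / 512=1394.58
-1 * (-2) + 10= 12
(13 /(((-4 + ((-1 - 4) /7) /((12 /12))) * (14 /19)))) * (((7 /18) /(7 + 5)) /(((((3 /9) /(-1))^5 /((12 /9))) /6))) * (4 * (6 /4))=15561 /11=1414.64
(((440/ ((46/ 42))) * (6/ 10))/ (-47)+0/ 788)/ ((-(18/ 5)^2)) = 3850/ 9729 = 0.40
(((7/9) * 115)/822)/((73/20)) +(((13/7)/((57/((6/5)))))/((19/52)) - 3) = -9768585181/3411791145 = -2.86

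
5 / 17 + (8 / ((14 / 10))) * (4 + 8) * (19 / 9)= 51785 / 357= 145.06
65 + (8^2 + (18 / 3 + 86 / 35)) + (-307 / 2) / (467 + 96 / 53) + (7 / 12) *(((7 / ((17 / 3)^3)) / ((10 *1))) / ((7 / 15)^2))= 4687518280773 / 34180527080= 137.14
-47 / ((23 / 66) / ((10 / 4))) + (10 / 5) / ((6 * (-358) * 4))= -33315503 / 98808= -337.17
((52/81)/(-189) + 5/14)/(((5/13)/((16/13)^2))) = 1386368/995085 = 1.39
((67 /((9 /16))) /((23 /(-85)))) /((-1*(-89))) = -91120 /18423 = -4.95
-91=-91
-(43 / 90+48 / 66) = -1193 / 990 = -1.21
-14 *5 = -70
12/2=6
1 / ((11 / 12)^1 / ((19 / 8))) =57 / 22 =2.59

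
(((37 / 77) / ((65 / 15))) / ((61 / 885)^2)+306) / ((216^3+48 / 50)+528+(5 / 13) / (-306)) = 9384274897650 / 287170107521141999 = 0.00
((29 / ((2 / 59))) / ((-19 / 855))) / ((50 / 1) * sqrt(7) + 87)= 6698565 / 19862 - 1924875 * sqrt(7) / 9931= -175.56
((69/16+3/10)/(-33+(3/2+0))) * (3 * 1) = -123/280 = -0.44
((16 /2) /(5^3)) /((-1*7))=-8 /875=-0.01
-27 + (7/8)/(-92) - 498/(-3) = 102297/736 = 138.99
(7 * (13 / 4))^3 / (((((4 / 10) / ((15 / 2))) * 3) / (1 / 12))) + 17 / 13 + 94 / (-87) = 7102669843 / 1158144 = 6132.80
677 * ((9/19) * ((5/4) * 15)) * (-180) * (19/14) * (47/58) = -966502125/812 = -1190273.55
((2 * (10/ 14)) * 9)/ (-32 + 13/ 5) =-150/ 343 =-0.44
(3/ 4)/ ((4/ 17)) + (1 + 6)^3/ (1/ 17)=5834.19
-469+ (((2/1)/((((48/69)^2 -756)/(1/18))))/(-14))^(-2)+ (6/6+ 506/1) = 2535945094950182/279841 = 9062092741.77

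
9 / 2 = 4.50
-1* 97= -97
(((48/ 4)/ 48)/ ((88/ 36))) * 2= 9/ 44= 0.20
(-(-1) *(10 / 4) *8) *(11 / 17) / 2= 110 / 17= 6.47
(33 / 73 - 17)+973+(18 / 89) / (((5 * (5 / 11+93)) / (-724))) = 7982462491 / 8348645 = 956.14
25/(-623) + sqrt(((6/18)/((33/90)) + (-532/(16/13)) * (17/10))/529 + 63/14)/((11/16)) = -25/623 + 4 * sqrt(79694670)/13915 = 2.53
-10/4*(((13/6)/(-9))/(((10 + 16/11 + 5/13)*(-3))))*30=-46475/91422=-0.51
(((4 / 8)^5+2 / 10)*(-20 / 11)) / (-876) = 37 / 77088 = 0.00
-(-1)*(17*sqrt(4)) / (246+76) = 17 / 161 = 0.11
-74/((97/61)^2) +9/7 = -1842797/65863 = -27.98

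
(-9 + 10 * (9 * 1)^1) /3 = 27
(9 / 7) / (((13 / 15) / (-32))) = -47.47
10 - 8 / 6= 26 / 3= 8.67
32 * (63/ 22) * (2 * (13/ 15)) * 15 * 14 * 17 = 6237504/ 11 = 567045.82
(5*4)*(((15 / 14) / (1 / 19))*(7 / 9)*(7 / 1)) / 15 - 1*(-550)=6280 / 9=697.78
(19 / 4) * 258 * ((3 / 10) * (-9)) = -66177 / 20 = -3308.85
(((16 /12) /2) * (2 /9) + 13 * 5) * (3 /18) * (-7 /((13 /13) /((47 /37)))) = -578711 /5994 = -96.55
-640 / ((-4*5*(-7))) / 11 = -32 / 77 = -0.42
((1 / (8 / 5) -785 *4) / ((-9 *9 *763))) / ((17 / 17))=25115 / 494424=0.05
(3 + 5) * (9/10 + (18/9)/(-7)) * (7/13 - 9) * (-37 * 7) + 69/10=1400977/130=10776.75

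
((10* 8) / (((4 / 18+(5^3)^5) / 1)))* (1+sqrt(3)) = 720 / 274658203127+720* sqrt(3) / 274658203127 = 0.00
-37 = -37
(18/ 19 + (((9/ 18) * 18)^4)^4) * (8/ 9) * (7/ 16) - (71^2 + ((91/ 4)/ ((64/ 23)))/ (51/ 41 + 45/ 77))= 1556260240943115745873/ 2159616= 720618962326226.40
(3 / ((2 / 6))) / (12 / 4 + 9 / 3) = 3 / 2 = 1.50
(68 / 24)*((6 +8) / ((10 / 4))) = 238 / 15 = 15.87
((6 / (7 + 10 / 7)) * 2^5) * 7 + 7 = 9821 / 59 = 166.46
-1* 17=-17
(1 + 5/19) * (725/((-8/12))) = -1373.68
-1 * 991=-991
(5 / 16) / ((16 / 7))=35 / 256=0.14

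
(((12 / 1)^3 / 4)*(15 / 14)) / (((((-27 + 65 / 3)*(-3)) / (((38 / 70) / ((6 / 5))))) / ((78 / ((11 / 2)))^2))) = 15605460 / 5929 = 2632.06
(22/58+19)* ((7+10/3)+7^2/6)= 10397/29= 358.52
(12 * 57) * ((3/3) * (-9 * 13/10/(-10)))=20007/25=800.28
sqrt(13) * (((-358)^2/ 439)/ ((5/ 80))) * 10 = 20506240 * sqrt(13)/ 439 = 168419.82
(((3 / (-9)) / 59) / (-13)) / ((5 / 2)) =2 / 11505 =0.00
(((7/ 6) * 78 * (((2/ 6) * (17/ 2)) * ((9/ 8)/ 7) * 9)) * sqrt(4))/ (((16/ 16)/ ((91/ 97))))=542997/ 776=699.74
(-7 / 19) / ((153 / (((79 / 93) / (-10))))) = 553 / 2703510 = 0.00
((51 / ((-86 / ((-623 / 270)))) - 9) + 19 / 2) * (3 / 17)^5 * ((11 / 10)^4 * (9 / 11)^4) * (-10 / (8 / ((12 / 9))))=-853907589 / 2442154040000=-0.00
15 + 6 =21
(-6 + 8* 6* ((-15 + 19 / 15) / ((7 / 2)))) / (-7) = 27.76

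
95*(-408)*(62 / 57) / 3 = -42160 / 3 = -14053.33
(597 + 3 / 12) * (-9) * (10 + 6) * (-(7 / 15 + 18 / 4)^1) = 2135766 / 5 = 427153.20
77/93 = 0.83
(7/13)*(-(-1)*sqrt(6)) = 7*sqrt(6)/13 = 1.32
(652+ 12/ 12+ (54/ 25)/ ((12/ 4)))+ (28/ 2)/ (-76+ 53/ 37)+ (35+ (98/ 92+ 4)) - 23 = 2127705177/ 3172850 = 670.60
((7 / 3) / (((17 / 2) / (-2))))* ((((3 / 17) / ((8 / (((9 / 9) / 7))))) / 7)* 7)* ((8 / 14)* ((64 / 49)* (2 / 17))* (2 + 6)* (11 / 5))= -22528 / 8425795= -0.00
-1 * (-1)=1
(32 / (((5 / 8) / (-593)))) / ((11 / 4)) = -607232 / 55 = -11040.58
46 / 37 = 1.24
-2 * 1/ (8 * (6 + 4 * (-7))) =1/ 88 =0.01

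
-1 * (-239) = 239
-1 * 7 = -7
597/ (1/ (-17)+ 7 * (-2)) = -10149/ 239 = -42.46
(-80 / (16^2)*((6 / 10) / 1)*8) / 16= -3 / 32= -0.09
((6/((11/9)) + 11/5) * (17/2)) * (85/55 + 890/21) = 67447109/25410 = 2654.35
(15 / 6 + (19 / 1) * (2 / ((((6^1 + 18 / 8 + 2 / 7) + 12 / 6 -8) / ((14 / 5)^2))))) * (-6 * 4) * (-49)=250466244 / 1775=141107.74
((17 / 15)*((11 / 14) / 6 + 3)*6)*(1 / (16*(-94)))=-4471 / 315840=-0.01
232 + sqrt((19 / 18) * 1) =233.03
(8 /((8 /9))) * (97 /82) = 873 /82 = 10.65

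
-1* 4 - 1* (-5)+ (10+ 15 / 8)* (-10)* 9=-4271 / 4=-1067.75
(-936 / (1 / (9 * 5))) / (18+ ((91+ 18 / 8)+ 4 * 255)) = -33696 / 905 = -37.23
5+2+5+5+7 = 24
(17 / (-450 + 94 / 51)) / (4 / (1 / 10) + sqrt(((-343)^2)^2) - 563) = -289 / 892343952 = -0.00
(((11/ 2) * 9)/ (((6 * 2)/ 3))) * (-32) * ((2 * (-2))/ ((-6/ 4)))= -1056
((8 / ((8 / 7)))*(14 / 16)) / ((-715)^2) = 49 / 4089800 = 0.00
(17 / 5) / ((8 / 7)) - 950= -37881 / 40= -947.02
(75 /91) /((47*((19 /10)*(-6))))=-125 /81263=-0.00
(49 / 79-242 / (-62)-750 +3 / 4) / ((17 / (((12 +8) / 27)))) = -36476705 / 1124091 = -32.45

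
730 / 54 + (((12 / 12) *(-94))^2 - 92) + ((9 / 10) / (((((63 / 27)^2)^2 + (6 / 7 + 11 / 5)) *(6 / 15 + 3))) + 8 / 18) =745307155525 / 85100436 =8757.97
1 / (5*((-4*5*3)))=-1 / 300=-0.00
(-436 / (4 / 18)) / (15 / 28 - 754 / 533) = 2252376 / 1009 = 2232.29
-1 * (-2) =2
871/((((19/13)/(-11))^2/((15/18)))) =89055395/2166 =41115.14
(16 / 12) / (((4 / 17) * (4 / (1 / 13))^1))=17 / 156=0.11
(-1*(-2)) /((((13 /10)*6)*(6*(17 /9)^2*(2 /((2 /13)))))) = 45 /48841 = 0.00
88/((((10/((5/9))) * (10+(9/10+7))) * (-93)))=-440/149823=-0.00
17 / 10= 1.70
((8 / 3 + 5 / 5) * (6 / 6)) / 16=11 / 48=0.23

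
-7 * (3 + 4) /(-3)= 49 /3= 16.33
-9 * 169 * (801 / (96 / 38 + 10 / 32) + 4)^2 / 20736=-644177996449 / 107246736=-6006.50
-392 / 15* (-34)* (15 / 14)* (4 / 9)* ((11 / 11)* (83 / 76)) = 79016 / 171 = 462.08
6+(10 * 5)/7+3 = 113/7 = 16.14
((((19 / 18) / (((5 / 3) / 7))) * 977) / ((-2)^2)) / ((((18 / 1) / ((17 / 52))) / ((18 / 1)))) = 2208997 / 6240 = 354.01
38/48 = 19/24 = 0.79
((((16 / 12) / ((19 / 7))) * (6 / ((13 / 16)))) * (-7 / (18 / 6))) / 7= -1.21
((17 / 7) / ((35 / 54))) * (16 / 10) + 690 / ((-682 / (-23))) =12224679 / 417725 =29.26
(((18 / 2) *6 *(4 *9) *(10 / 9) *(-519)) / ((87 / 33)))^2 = 152064412473600 / 841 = 180813807935.32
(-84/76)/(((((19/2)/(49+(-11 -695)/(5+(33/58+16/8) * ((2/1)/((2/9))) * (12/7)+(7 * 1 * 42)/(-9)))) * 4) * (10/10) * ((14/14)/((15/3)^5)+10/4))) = 1592346875/13706592761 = 0.12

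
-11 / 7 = -1.57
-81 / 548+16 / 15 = 7553 / 8220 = 0.92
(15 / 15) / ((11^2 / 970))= 970 / 121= 8.02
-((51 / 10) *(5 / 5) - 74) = 689 / 10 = 68.90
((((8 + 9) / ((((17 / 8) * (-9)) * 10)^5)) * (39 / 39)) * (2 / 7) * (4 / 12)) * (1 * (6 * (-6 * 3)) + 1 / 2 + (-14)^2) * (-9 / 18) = 30208 / 107883814696875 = 0.00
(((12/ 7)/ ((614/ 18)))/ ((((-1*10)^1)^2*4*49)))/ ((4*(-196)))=-0.00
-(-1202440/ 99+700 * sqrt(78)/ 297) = 12125.04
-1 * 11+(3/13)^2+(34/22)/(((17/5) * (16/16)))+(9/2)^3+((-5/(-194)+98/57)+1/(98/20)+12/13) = 336453214967/4029137112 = 83.51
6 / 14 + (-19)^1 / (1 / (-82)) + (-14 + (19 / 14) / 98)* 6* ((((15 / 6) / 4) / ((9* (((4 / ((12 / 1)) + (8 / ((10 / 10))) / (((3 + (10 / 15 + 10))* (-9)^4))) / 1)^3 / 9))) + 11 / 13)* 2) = -1347436730675475916901 / 953257637802562456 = -1413.51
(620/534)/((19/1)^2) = 310/96387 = 0.00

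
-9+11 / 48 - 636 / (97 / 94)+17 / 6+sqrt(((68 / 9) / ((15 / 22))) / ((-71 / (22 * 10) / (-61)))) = -965759 / 1552+44 * sqrt(441762) / 639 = -576.50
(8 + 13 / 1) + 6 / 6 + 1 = 23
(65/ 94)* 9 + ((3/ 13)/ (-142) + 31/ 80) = 22937371/ 3470480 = 6.61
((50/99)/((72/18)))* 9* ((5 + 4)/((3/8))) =300/11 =27.27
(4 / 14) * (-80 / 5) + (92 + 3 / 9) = 1843 / 21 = 87.76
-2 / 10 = -1 / 5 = -0.20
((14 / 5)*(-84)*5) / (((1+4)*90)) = -196 / 75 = -2.61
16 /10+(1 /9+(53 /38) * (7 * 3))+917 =1621081 /1710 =948.00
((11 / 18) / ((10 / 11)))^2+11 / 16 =9229 / 8100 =1.14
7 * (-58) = -406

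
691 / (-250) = -691 / 250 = -2.76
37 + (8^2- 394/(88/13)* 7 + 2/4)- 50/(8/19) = -9343/22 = -424.68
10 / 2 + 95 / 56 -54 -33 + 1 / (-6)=-13519 / 168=-80.47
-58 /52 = -29 /26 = -1.12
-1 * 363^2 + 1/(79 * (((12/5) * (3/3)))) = -124917007/948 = -131768.99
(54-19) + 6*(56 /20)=259 /5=51.80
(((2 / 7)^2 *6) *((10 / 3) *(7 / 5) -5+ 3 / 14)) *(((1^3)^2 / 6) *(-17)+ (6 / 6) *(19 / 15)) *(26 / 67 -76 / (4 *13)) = -0.10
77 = 77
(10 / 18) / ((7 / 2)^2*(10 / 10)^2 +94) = 4 / 765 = 0.01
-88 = -88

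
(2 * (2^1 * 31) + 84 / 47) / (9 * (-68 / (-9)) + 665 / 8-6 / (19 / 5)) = 898624 / 1068357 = 0.84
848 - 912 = -64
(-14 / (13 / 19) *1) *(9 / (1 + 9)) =-1197 / 65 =-18.42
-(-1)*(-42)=-42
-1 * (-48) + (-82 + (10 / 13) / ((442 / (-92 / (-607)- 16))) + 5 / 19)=-86058527 / 2548793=-33.76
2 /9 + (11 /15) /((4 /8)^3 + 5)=674 /1845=0.37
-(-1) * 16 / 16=1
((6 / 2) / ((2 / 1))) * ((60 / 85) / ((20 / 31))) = 279 / 170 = 1.64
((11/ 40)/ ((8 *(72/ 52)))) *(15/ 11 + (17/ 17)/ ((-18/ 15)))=91/ 6912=0.01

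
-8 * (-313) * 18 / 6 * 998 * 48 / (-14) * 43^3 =-14305489699968 / 7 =-2043641385709.71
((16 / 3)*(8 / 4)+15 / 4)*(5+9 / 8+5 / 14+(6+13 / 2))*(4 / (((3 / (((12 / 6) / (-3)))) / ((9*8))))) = -367798 / 21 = -17514.19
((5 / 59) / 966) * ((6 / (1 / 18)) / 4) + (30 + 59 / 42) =895009 / 28497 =31.41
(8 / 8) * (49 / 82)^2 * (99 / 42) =11319 / 13448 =0.84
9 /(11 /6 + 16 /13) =2.94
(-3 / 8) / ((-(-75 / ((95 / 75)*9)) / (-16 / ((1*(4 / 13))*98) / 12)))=247 / 98000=0.00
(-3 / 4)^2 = 9 / 16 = 0.56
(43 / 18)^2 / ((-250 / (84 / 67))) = -0.03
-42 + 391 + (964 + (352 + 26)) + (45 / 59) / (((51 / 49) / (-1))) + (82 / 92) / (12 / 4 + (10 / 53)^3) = 1690.56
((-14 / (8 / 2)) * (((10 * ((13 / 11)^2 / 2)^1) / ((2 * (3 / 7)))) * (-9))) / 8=124215 / 3872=32.08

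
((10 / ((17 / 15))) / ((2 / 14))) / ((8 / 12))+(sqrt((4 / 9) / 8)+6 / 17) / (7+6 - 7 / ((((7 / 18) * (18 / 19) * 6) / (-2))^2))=21 * sqrt(2) / 916+360864 / 3893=92.73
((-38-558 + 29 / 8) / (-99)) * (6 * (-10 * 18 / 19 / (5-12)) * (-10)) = -101550 / 209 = -485.89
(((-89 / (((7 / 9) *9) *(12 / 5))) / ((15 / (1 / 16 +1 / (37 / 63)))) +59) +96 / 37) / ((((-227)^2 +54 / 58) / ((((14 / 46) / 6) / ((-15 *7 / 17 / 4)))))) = -263781767 / 6786427898880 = -0.00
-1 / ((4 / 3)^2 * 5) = -9 / 80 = -0.11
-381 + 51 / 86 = -32715 / 86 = -380.41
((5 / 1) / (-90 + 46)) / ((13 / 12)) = -0.10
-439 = -439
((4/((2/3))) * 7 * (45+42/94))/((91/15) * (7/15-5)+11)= -20185200/174511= -115.67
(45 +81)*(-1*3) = -378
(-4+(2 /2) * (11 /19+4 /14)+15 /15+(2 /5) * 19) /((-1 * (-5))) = 3634 /3325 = 1.09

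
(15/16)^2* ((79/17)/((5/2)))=3555/2176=1.63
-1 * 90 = -90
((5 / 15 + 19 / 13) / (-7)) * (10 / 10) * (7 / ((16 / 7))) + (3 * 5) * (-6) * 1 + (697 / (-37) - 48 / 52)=-98165 / 888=-110.55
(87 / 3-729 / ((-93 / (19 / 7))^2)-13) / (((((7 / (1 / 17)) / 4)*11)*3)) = 170396 / 10877559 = 0.02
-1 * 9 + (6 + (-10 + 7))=-6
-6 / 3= -2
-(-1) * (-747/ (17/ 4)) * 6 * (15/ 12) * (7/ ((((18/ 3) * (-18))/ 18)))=26145/ 17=1537.94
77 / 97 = 0.79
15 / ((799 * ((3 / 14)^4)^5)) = 418341277126424007802880 / 928646912133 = 450484755465.93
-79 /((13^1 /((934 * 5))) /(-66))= 24349380 /13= 1873029.23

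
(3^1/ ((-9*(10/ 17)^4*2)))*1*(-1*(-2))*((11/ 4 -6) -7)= 3424361/ 120000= 28.54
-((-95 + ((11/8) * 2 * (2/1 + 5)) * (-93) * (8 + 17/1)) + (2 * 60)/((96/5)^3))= 1653395855/36864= 44851.23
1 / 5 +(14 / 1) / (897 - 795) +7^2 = 12581 / 255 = 49.34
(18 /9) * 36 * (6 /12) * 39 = 1404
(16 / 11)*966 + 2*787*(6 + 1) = 136654 / 11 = 12423.09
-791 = -791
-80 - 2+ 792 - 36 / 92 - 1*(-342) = 24187 / 23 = 1051.61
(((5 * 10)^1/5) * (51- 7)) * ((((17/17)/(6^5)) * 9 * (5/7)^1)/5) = 55/756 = 0.07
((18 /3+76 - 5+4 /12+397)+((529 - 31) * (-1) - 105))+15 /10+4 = -739 /6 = -123.17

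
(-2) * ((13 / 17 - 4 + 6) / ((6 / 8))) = -376 / 51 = -7.37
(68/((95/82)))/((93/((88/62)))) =245344/273885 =0.90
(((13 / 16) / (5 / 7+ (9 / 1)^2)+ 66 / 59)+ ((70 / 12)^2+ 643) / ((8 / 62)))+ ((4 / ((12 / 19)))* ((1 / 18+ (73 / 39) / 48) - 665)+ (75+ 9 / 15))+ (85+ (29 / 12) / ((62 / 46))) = 100385424019 / 83695040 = 1199.42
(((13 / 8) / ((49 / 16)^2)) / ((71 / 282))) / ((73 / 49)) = 0.46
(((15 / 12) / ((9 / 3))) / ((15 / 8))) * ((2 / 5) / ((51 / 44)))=176 / 2295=0.08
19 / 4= 4.75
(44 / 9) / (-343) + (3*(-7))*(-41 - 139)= 11668816 / 3087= 3779.99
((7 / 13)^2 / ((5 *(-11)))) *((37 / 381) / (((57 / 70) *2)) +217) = -230980316 / 201859515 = -1.14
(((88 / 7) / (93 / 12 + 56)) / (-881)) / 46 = -176 / 36169455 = -0.00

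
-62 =-62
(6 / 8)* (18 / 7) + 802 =11255 / 14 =803.93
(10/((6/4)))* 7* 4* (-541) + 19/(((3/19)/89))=-90277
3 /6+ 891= 1783 /2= 891.50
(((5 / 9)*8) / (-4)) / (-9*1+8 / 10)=50 / 369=0.14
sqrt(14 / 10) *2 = 2 *sqrt(35) / 5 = 2.37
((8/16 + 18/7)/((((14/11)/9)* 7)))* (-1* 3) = -12771/1372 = -9.31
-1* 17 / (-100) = 17 / 100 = 0.17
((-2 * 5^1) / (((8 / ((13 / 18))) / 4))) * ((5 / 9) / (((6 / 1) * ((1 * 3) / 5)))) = -1625 / 2916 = -0.56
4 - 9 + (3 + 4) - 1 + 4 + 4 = 9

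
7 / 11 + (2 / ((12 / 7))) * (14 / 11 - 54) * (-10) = 20321 / 33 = 615.79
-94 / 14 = -47 / 7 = -6.71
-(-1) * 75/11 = 75/11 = 6.82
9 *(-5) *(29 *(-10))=13050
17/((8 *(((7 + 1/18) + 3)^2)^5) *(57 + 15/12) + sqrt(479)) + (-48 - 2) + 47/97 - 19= -513858655668037713670269642349457560979215572409723894/7499893108607007090621712647480603500928174916222561 - 54180003919683332241358848 *sqrt(479)/77318485655742341140430027293614469081733762022913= -68.52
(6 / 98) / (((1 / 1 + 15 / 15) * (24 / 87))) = 87 / 784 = 0.11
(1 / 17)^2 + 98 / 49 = 579 / 289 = 2.00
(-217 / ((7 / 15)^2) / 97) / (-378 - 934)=0.01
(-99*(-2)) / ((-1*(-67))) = 198 / 67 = 2.96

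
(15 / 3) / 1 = 5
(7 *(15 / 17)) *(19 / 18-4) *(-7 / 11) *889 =11543665 / 1122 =10288.47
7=7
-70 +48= -22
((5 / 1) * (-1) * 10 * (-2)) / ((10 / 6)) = 60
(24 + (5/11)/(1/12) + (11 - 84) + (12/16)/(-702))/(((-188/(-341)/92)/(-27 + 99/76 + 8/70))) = 4350869470573/23403744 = 185904.85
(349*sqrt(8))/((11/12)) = 8376*sqrt(2)/11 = 1076.86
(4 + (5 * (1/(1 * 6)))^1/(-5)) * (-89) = -2047/6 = -341.17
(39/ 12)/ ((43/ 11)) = 143/ 172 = 0.83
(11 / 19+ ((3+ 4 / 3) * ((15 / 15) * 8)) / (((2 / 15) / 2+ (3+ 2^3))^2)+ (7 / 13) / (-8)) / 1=0.79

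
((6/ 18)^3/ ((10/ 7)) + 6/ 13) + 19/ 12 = 14537/ 7020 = 2.07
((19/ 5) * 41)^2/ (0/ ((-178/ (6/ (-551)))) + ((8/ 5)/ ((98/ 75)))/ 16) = 118940836/ 375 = 317175.56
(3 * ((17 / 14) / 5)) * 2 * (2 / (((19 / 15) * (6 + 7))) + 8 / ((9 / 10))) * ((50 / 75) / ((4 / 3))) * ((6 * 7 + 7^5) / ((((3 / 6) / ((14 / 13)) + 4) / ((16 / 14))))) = 2622744224 / 92625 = 28315.73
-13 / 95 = -0.14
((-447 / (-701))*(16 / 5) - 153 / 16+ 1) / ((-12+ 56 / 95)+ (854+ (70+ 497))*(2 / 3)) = -20847921 / 2991733408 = -0.01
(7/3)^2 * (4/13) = 196/117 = 1.68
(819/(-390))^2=441/100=4.41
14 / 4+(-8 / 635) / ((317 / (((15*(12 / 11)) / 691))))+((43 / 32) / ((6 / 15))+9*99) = 17584175553685 / 19584554176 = 897.86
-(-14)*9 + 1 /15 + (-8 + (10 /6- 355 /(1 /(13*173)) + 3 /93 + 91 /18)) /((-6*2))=2231746237 /33480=66659.09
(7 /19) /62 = 7 /1178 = 0.01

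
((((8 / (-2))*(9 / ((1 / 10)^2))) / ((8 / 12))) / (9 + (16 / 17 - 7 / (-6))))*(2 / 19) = -51.17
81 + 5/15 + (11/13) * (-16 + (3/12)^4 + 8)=744481/9984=74.57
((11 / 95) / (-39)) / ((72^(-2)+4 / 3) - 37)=19008 / 228345325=0.00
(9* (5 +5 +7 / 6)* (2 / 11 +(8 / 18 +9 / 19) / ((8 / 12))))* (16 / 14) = 261970 / 1463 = 179.06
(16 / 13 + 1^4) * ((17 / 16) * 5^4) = 308125 / 208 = 1481.37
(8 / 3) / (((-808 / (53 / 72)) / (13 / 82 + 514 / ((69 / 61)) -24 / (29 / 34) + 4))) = -3743136925 / 3579612912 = -1.05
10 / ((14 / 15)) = 75 / 7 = 10.71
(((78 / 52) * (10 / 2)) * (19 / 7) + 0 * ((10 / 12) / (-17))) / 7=285 / 98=2.91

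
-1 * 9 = -9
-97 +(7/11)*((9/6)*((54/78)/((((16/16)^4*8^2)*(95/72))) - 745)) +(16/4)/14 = -1229149013/1521520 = -807.84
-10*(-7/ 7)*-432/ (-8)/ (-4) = -135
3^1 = 3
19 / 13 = 1.46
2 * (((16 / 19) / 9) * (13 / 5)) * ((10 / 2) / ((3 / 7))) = 2912 / 513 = 5.68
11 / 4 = 2.75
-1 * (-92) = 92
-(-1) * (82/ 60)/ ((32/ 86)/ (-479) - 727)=-844477/ 449221050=-0.00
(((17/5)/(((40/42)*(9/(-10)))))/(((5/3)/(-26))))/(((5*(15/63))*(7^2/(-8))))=-5304/625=-8.49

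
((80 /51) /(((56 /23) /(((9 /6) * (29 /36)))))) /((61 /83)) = 276805 /261324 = 1.06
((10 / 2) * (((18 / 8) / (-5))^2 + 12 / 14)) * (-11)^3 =-3949077 / 560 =-7051.92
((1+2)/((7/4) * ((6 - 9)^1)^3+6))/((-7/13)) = 52/385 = 0.14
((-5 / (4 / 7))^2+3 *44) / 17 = 3337 / 272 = 12.27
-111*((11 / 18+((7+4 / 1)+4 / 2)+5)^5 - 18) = -156106957044587 / 629856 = -247845471.10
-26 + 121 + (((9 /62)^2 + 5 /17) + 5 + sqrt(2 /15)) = sqrt(30) /15 + 6555397 /65348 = 100.68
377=377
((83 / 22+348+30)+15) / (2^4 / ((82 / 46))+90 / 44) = 357889 / 9941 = 36.00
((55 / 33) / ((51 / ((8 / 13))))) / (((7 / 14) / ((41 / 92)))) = 820 / 45747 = 0.02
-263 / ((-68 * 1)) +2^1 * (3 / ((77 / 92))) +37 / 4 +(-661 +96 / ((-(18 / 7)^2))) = -23157866 / 35343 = -655.23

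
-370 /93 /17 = -370 /1581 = -0.23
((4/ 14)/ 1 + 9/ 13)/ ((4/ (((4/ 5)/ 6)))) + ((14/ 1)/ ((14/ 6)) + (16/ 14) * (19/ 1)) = 75749/ 2730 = 27.75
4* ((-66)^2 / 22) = 792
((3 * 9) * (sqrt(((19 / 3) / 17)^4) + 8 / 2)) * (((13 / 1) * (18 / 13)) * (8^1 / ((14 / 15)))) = 34878600 / 2023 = 17241.03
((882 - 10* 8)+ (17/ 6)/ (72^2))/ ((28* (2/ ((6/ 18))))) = 24945425/ 5225472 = 4.77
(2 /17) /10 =1 /85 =0.01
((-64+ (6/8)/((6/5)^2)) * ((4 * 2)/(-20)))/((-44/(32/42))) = -277/630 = -0.44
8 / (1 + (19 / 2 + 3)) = 16 / 27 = 0.59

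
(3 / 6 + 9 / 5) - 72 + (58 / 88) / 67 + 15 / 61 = -62440113 / 899140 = -69.44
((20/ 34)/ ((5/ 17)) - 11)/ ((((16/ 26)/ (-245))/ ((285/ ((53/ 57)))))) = 465662925/ 424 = 1098261.62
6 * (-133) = -798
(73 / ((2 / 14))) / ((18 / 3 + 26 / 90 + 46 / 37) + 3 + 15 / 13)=11060595 / 252943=43.73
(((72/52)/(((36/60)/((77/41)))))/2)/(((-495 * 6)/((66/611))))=-77/976989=-0.00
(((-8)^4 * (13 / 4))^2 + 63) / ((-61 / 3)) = -531628221 / 61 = -8715216.74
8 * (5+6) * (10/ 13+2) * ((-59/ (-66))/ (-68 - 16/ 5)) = -3540/ 1157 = -3.06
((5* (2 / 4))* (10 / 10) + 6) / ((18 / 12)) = 17 / 3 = 5.67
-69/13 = -5.31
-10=-10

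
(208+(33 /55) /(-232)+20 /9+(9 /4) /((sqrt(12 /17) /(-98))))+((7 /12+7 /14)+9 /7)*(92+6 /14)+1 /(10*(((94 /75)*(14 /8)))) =10320184349 /24043320- 147*sqrt(51) /4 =166.79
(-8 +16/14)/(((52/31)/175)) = -9300/13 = -715.38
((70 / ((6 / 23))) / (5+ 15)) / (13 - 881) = -23 / 1488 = -0.02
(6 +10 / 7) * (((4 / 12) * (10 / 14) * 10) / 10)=260 / 147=1.77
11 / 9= 1.22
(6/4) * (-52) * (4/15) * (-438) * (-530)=-4828512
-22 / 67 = -0.33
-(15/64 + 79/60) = -1489/960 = -1.55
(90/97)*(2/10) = 18/97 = 0.19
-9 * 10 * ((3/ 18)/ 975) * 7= -7/ 65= -0.11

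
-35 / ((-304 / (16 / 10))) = 7 / 38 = 0.18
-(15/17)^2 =-225/289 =-0.78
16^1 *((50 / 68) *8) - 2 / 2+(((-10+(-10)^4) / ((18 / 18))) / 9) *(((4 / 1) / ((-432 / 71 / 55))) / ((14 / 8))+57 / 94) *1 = -1115866802 / 50337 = -22167.92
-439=-439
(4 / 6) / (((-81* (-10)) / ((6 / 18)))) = 1 / 3645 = 0.00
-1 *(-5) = 5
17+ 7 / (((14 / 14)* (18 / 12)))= 65 / 3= 21.67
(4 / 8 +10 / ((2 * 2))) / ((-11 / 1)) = -3 / 11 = -0.27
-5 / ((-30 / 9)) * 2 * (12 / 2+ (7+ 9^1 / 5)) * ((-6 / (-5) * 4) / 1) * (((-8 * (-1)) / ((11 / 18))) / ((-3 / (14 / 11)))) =-3580416 / 3025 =-1183.61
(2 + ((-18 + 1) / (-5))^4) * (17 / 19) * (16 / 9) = 2561968 / 11875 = 215.74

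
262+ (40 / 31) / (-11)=89302 / 341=261.88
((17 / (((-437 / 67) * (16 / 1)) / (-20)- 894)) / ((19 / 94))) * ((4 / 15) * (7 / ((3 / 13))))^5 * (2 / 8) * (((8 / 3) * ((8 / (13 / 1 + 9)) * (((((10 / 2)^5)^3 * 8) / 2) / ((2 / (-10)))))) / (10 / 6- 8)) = -2672505025891064000000000000 / 34907804889309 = -76558953917768.57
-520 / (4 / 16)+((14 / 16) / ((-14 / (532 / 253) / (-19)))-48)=-2151009 / 1012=-2125.50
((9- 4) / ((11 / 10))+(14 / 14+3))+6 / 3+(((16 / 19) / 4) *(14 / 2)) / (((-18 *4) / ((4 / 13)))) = 257714 / 24453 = 10.54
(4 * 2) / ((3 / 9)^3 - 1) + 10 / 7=-626 / 91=-6.88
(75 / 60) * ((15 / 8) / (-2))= -75 / 64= -1.17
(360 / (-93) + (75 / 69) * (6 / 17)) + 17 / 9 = -174373 / 109089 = -1.60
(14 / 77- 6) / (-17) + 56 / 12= 2810 / 561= 5.01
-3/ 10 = -0.30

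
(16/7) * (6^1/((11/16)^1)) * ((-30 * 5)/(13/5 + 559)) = -16000/3003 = -5.33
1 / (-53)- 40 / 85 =-441 / 901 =-0.49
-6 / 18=-1 / 3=-0.33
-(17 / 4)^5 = -1386.58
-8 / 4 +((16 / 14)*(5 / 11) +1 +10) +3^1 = 964 / 77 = 12.52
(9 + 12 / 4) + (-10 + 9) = 11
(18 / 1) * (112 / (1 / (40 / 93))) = 26880 / 31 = 867.10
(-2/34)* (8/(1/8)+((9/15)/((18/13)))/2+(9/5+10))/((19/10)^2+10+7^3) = -22805/1818711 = -0.01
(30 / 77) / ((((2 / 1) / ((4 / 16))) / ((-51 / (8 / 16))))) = -765 / 154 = -4.97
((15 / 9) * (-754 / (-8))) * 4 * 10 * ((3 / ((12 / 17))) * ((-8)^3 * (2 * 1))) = -82035200 / 3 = -27345066.67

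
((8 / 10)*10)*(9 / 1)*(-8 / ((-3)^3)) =64 / 3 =21.33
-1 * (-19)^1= 19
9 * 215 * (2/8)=1935/4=483.75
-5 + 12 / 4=-2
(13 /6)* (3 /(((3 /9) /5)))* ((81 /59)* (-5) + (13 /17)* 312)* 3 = 135965115 /2006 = 67779.22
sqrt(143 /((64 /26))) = 13 * sqrt(22) /8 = 7.62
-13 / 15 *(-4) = 52 / 15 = 3.47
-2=-2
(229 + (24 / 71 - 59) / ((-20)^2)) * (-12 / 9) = -1299887 / 4260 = -305.14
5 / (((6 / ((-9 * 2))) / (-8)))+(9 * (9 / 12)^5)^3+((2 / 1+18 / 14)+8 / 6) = 3029649770671 / 22548578304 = 134.36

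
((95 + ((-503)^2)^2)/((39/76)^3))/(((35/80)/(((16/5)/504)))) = 23056749914226688/3353805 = 6874803369.37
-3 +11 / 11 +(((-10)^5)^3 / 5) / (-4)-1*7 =49999999999991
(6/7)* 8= 48/7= 6.86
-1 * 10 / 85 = -2 / 17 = -0.12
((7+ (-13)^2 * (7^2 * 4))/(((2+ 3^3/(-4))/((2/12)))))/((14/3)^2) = -14199/266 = -53.38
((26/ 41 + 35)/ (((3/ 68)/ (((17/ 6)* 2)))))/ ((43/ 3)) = 562972/ 1763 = 319.33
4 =4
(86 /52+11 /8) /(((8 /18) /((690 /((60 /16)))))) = 65205 /52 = 1253.94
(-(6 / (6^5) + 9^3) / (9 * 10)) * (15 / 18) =-944785 / 139968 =-6.75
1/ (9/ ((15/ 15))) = 1/ 9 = 0.11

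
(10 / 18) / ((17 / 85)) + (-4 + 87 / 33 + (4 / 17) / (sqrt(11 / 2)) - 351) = -34609 / 99 + 4 * sqrt(22) / 187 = -349.49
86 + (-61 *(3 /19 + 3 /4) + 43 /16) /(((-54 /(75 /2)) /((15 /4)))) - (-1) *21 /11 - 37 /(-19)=227.08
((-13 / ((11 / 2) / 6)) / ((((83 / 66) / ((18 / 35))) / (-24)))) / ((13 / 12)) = 373248 / 2905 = 128.48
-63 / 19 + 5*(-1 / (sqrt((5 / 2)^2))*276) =-10551 / 19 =-555.32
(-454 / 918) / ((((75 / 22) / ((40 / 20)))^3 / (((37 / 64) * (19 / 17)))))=-212402311 / 3291890625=-0.06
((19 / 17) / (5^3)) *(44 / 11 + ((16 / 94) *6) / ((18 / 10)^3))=905996 / 24269625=0.04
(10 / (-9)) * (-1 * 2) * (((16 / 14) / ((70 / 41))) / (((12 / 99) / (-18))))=-10824 / 49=-220.90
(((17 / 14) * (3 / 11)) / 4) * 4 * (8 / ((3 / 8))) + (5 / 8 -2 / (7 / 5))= 551 / 88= 6.26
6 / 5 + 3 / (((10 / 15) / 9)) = 417 / 10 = 41.70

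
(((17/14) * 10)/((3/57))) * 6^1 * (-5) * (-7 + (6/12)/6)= 670225/14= 47873.21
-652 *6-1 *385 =-4297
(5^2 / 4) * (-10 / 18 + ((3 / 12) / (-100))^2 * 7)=-799937 / 230400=-3.47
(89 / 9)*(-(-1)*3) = 89 / 3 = 29.67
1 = 1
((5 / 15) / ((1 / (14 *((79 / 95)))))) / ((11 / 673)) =744338 / 3135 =237.43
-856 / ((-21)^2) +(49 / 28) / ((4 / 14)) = 14761 / 3528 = 4.18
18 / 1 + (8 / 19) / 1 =350 / 19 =18.42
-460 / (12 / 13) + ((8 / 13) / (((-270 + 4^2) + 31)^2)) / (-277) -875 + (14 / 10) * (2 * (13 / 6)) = -3672631311781 / 2686111935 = -1367.27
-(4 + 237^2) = -56173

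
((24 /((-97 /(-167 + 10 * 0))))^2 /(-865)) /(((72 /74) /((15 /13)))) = -2.34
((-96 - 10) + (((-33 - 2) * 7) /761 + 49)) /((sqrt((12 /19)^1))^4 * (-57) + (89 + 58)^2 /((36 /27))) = -3315272 /936018585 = -0.00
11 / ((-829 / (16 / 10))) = -88 / 4145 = -0.02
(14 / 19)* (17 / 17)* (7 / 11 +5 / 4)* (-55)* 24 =-34860 / 19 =-1834.74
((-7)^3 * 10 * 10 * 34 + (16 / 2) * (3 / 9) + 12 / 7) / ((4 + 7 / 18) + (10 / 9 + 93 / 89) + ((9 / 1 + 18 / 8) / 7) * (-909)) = 8718478448 / 10872705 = 801.87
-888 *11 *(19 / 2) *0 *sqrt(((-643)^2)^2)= 0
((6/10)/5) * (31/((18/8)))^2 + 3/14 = 217289/9450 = 22.99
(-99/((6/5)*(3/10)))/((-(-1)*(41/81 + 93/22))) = -58.10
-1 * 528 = -528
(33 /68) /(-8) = -33 /544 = -0.06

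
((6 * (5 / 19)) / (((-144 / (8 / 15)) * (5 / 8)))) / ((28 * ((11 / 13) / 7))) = -26 / 9405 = -0.00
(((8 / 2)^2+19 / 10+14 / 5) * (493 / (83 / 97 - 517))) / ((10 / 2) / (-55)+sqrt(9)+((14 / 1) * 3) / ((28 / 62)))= -108888417 / 528196300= -0.21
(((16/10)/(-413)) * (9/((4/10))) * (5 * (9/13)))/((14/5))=-4050/37583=-0.11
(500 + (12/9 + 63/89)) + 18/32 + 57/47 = 101158285/200784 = 503.82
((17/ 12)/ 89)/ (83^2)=17/ 7357452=0.00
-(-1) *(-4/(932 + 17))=-0.00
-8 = -8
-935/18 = -51.94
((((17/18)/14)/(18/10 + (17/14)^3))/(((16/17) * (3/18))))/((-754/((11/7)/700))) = -0.00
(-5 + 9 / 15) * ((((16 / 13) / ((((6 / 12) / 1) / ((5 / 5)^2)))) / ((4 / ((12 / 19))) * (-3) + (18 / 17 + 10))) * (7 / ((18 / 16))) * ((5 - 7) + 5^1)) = 670208 / 26325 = 25.46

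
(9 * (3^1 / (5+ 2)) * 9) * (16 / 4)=972 / 7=138.86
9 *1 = 9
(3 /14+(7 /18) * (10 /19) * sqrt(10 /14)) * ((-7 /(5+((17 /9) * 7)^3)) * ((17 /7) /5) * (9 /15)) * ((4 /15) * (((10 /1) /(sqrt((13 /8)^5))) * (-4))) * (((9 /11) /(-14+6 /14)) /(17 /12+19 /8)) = -4111699968 * sqrt(26) /2205195034917875 - 304570368 * sqrt(910) /1197105876098275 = -0.00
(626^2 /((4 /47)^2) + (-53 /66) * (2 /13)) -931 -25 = 92839759801 /1716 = 54102424.13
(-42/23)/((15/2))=-28/115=-0.24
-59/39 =-1.51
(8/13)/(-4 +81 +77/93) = 372/47047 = 0.01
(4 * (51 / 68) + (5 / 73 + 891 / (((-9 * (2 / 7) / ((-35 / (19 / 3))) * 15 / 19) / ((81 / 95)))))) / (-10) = -28726523 / 138700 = -207.11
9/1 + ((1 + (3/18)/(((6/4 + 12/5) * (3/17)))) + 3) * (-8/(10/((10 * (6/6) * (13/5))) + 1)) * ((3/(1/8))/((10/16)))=-932.20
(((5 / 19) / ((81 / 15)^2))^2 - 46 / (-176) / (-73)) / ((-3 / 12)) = 0.01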